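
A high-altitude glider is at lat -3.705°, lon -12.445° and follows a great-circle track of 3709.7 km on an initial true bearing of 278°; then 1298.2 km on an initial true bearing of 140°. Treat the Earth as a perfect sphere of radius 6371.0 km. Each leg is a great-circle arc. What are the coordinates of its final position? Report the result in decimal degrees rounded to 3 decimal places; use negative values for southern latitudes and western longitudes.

latitude -7.645°, longitude -37.909°

Apply the spherical direct solution leg by leg, carrying full precision between legs.
Leg 1: from (-3.705°, -12.445°), δ = 3709.7/6371 = 0.582279 rad, θ = 278° → φ = 1.284°, λ = -45.450°.
Leg 2: from (1.284°, -45.450°), δ = 1298.2/6371 = 0.203767 rad, θ = 140° → φ = -7.645°, λ = -37.909°.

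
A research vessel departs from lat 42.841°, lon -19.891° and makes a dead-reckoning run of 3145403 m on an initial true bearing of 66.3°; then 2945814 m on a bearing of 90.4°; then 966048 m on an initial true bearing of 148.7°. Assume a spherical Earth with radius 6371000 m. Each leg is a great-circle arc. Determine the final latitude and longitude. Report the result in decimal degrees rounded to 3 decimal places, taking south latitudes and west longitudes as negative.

Apply the spherical direct solution leg by leg, carrying full precision between legs.
Leg 1: from (42.841°, -19.891°), δ = 3145403/6371000 = 0.493706 rad, θ = 66.3° → φ = 47.598°, λ = 20.162°.
Leg 2: from (47.598°, 20.162°), δ = 2945814/6371000 = 0.462379 rad, θ = 90.4° → φ = 41.208°, λ = 56.527°.
Leg 3: from (41.208°, 56.527°), δ = 966048/6371000 = 0.151632 rad, θ = 148.7° → φ = 33.651°, λ = 61.936°.

latitude 33.651°, longitude 61.936°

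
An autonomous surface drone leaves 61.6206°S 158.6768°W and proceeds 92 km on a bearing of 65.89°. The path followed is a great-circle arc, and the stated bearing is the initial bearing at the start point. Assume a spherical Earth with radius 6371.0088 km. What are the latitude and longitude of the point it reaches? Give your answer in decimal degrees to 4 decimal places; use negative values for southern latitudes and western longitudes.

latitude -61.2735°, longitude -157.1054°

δ = 92/6371.0088 = 0.014440 rad (0.8274°).
Start latitude φ₁ = -1.075482 rad; initial bearing θ = 1.149997 rad.
Applying the spherical law of cosines for sides, sin φ₂ = sin φ₁ cos δ + cos φ₁ sin δ cos θ = -0.876924, so φ₂ = -61.2735°.
Δλ = atan2( sin θ sin δ cos φ₁ , cos δ − sin φ₁ sin φ₂ ) = atan2(0.006265, 0.228361) = 0.027426 rad = 1.5714°.
λ₂ = -158.6768° + 1.5714° = -157.1054°.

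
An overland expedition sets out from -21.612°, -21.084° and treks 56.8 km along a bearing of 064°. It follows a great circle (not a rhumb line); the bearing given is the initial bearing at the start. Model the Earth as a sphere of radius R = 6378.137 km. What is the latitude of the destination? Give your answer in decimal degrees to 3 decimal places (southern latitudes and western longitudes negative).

Angular distance δ = d/R = 56.8 / 6378.137 = 0.008905 rad.
With φ₁ = -21.612° = -0.377201 rad and θ = 64° = 1.117011 rad:
Applying the spherical law of cosines for sides, sin φ₂ = sin φ₁ cos δ + cos φ₁ sin δ cos θ = -0.364675, so φ₂ = -21.388°.
Then Δλ = atan2(0.007441, 0.865643) = 0.008596 rad, from sin θ sin δ cos φ₁ over cos δ − sin φ₁ sin φ₂.
λ₂ = -21.084° + 0.493° = -20.591°.

latitude -21.388°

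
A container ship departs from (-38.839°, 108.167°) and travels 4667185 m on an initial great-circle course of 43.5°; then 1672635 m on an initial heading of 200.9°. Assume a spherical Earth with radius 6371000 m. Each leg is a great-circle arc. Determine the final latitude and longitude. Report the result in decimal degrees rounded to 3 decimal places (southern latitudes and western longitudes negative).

Apply the spherical direct solution leg by leg, carrying full precision between legs.
Leg 1: from (-38.839°, 108.167°), δ = 4667185/6371000 = 0.732567 rad, θ = 43.5° → φ = -5.071°, λ = 135.694°.
Leg 2: from (-5.071°, 135.694°), δ = 1672635/6371000 = 0.262539 rad, θ = 200.9° → φ = -19.079°, λ = 130.072°.

latitude -19.079°, longitude 130.072°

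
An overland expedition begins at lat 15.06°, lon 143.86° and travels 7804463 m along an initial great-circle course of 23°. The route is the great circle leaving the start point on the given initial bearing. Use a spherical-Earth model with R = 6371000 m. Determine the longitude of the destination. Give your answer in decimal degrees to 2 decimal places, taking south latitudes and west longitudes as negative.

longitude -141.69°

δ = 7804463/6371000 = 1.224998 rad (70.1872°).
Start latitude φ₁ = 0.262847 rad; initial bearing θ = 0.401426 rad.
Applying the spherical law of cosines for sides, sin φ₂ = sin φ₁ cos δ + cos φ₁ sin δ cos θ = 0.924341, so φ₂ = 67.57°.
For the longitude increment, Δλ = atan2( sin θ sin δ cos φ₁, cos δ − sin φ₁ sin φ₂ ) = atan2(0.354976, 0.098776) = 74.45°.
λ₂ = 143.86° + 74.45° = 218.31°, normalized to (−180°, 180°] → -141.69°.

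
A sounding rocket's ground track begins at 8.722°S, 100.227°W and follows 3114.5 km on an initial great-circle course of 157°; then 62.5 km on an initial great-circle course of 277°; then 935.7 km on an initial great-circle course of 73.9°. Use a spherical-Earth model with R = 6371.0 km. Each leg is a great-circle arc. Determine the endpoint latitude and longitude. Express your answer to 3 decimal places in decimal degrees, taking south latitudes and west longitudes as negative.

Apply the spherical direct solution leg by leg, carrying full precision between legs.
Leg 1: from (-8.722°, -100.227°), δ = 3114.5/6371 = 0.488856 rad, θ = 157° → φ = -34.136°, λ = -87.419°.
Leg 2: from (-34.136°, -87.419°), δ = 62.5/6371 = 0.009810 rad, θ = 277° → φ = -34.066°, λ = -88.092°.
Leg 3: from (-34.066°, -88.092°), δ = 935.7/6371 = 0.146869 rad, θ = 73.9° → φ = -31.366°, λ = -78.614°.

latitude -31.366°, longitude -78.614°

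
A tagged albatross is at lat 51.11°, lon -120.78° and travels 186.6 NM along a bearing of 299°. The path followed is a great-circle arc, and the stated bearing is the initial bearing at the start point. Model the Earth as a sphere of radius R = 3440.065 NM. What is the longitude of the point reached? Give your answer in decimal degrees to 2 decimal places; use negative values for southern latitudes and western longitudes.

Angular distance δ = d/R = 186.6 / 3440.065 = 0.054243 rad.
With φ₁ = 51.11° = 0.892038 rad and θ = 299° = 5.218534 rad:
Destination latitude: φ₂ = arcsin( sin φ₁ cos δ + cos φ₁ sin δ cos θ ) = arcsin(0.793710) = 52.53°.
For the longitude increment, Δλ = atan2( sin θ sin δ cos φ₁, cos δ − sin φ₁ sin φ₂ ) = atan2(-0.029771, 0.380743) = -4.47°.
λ₂ = -120.78° + -4.47° = -125.25°.

longitude -125.25°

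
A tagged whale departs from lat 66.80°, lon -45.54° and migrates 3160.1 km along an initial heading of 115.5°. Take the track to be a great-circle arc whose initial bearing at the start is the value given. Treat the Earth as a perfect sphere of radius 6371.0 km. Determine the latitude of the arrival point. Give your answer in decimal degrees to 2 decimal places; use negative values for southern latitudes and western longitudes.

The arc subtends δ = 3160.1/6371 = 0.496013 rad at the centre.
Converting: φ₁ = 1.165880 rad, θ = 2.015855 rad.
Destination latitude: φ₂ = arcsin( sin φ₁ cos δ + cos φ₁ sin δ cos θ ) = arcsin(0.727653) = 46.69°.
For the longitude increment, Δλ = atan2( sin θ sin δ cos φ₁, cos δ − sin φ₁ sin φ₂ ) = atan2(0.169222, 0.210676) = 38.77°.
λ₂ = λ₁ + Δλ = -6.77°.

latitude 46.69°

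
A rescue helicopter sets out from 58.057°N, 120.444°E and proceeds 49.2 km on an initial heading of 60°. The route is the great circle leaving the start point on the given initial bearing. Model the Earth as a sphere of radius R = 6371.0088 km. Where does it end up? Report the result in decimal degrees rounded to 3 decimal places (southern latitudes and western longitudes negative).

The arc subtends δ = 49.2/6371.0088 = 0.007722 rad at the centre.
Converting: φ₁ = 1.013286 rad, θ = 1.047198 rad.
sin φ₂ = sin φ₁ cos δ + cos φ₁ sin δ cos θ = (0.848575)(0.999970) + (0.529075)(0.007722)(0.500000) = 0.850592
φ₂ = asin(0.850592) = 1.017111 rad = 58.276°.
For the longitude increment, Δλ = atan2( sin θ sin δ cos φ₁, cos δ − sin φ₁ sin φ₂ ) = atan2(0.003538, 0.278179) = 0.729°.
λ₂ = 120.444° + 0.729° = 121.173°.

latitude 58.276°, longitude 121.173°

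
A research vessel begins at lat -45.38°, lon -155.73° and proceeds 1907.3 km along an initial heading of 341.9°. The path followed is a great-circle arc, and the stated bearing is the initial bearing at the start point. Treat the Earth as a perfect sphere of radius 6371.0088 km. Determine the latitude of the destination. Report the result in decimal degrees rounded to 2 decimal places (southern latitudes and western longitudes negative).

latitude -28.90°

δ = 1907.3/6371.0088 = 0.299372 rad (17.1527°).
Start latitude φ₁ = -0.792030 rad; initial bearing θ = 5.967281 rad.
Destination latitude: φ₂ = arcsin( sin φ₁ cos δ + cos φ₁ sin δ cos θ ) = arcsin(-0.483221) = -28.90°.
For the longitude increment, Δλ = atan2( sin θ sin δ cos φ₁, cos δ − sin φ₁ sin φ₂ ) = atan2(-0.064357, 0.611575) = -6.01°.
Hence λ₂ = -155.73° + -6.01° = -161.74°.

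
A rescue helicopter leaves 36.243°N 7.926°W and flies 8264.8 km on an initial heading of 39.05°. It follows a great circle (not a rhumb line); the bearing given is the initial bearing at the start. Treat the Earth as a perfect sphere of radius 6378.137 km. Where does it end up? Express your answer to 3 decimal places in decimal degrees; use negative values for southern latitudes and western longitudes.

Central angle δ = d/R = 1.295802 rad.
Start latitude φ₁ = 0.632560 rad; initial bearing θ = 0.681551 rad.
Destination latitude: φ₂ = arcsin( sin φ₁ cos δ + cos φ₁ sin δ cos θ ) = arcsin(0.763343) = 49.760°.
For the longitude increment, Δλ = atan2( sin θ sin δ cos φ₁, cos δ − sin φ₁ sin φ₂ ) = atan2(0.489013, -0.179755) = 110.183°.
λ₂ = λ₁ + Δλ = 102.257°.

latitude 49.760°, longitude 102.257°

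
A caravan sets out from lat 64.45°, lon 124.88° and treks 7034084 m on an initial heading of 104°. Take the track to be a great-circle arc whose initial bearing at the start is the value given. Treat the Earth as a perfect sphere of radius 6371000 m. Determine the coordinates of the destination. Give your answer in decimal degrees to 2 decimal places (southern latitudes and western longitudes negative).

latitude 18.23°, longitude -169.30°

Angular distance δ = d/R = 7034084 / 6371000 = 1.104078 rad.
Converting: φ₁ = 1.124865 rad, θ = 1.815142 rad.
Applying the spherical law of cosines for sides, sin φ₂ = sin φ₁ cos δ + cos φ₁ sin δ cos θ = 0.312775, so φ₂ = 18.23°.
For the longitude increment, Δλ = atan2( sin θ sin δ cos φ₁, cos δ − sin φ₁ sin φ₂ ) = atan2(0.373730, 0.167769) = 65.82°.
λ₂ = 124.88° + 65.82° = 190.70°, normalized to (−180°, 180°] → -169.30°.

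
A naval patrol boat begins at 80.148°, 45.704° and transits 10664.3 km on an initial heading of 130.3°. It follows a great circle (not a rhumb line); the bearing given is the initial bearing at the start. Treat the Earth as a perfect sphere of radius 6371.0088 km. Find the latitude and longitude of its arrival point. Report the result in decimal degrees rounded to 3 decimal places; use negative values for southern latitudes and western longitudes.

Angular distance δ = d/R = 10664.3 / 6371.0088 = 1.673879 rad.
Converting: φ₁ = 1.398846 rad, θ = 2.274164 rad.
Destination latitude: φ₂ = arcsin( sin φ₁ cos δ + cos φ₁ sin δ cos θ ) = arcsin(-0.211464) = -12.208°.
Δλ = atan2( sin θ sin δ cos φ₁ , cos δ − sin φ₁ sin φ₂ ) = atan2(0.129803, 0.105445) = 0.888572 rad = 50.911°.
λ₂ = λ₁ + Δλ = 96.615°.

latitude -12.208°, longitude 96.615°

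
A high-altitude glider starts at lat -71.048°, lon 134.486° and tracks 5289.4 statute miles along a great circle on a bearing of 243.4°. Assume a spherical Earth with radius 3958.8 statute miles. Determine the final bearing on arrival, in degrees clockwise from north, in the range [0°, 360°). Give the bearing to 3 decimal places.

δ = 5289.4/3958.8 = 1.336112 rad (76.5536°).
Converting: φ₁ = -1.240022 rad, θ = 4.248131 rad.
Destination latitude: φ₂ = arcsin( sin φ₁ cos δ + cos φ₁ sin δ cos θ ) = arcsin(-0.361366) = -21.184°.
Δλ = atan2( sin θ sin δ cos φ₁ , cos δ − sin φ₁ sin φ₂ ) = atan2(-0.282439, -0.109240) = -1.939849 rad = -111.145°.
Hence λ₂ = 134.486° + -111.145° = 23.341°.
The forward bearing on arrival equals the back-azimuth from the destination plus 180°.
Back-azimuth from P₂ (-21.184°, 23.341°) to P₁ (-71.048°, 134.486°), with Δλ' = λ₁ − λ₂ = 111.145°: atan2( sin Δλ' cos φ₁ , cos φ₂ sin φ₁ − sin φ₂ cos φ₁ cos Δλ' ) = 161.854°.
Final bearing = (161.854° + 180°) mod 360° = 341.854°.

final bearing 341.854°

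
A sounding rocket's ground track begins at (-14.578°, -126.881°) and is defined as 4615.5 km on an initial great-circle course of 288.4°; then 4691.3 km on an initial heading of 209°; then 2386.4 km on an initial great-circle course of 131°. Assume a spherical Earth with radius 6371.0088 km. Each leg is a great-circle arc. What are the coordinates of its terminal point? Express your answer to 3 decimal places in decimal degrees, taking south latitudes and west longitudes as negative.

Apply the spherical direct solution leg by leg, carrying full precision between legs.
Leg 1: from (-14.578°, -126.881°), δ = 4615.5/6371.0088 = 0.724454 rad, θ = 288.4° → φ = 0.800°, λ = -165.850°.
Leg 2: from (0.800°, -165.850°), δ = 4691.3/6371.0088 = 0.736351 rad, θ = 209° → φ = -35.238°, λ = 170.656°.
Leg 3: from (-35.238°, 170.656°), δ = 2386.4/6371.0088 = 0.374572 rad, θ = 131° → φ = -47.141°, λ = -165.393°.

latitude -47.141°, longitude -165.393°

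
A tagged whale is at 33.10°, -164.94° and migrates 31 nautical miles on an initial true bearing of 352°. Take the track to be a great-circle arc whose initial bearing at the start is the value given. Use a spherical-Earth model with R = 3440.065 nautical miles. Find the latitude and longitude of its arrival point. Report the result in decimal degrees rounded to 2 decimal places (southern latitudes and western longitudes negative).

latitude 33.61°, longitude -165.03°

Central angle δ = d/R = 0.009011 rad.
Converting: φ₁ = 0.577704 rad, θ = 6.143559 rad.
sin φ₂ = sin φ₁ cos δ + cos φ₁ sin δ cos θ = (0.546102)(0.999959) + (0.837719)(0.009011)(0.990268) = 0.553555
φ₂ = asin(0.553555) = 0.586627 rad = 33.61°.
Δλ = atan2( sin θ sin δ cos φ₁ , cos δ − sin φ₁ sin φ₂ ) = atan2(-0.001051, 0.697662) = -0.001506 rad = -0.09°.
λ₂ = λ₁ + Δλ = -165.03°.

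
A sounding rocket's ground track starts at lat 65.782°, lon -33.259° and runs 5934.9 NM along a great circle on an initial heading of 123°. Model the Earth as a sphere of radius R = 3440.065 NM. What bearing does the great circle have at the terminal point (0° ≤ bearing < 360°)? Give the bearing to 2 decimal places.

Central angle δ = d/R = 1.725229 rad.
Converting: φ₁ = 1.148112 rad, θ = 2.146755 rad.
Applying the spherical law of cosines for sides, sin φ₂ = sin φ₁ cos δ + cos φ₁ sin δ cos θ = -0.361039, so φ₂ = -21.164°.
Δλ = atan2( sin θ sin δ cos φ₁ , cos δ − sin φ₁ sin φ₂ ) = atan2(0.339936, 0.175445) = 1.094342 rad = 62.701°.
λ₂ = λ₁ + Δλ = 29.442°.
The forward bearing on arrival equals the back-azimuth from the destination plus 180°.
Back-azimuth from P₂ (-21.16°, 29.44°) to P₁ (65.78°, -33.26°), with Δλ' = λ₁ − λ₂ = -62.70°: atan2( sin Δλ' cos φ₁ , cos φ₂ sin φ₁ − sin φ₂ cos φ₁ cos Δλ' ) = 338.35°.
Final bearing = (338.35° + 180°) mod 360° = 158.35°.

final bearing 158.35°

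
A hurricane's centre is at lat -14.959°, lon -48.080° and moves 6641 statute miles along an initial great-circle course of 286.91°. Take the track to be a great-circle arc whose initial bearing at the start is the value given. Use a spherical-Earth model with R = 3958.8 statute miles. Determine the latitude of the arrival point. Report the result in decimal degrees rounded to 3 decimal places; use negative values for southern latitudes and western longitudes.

latitude 17.873°

δ = 6641/3958.8 = 1.677529 rad (96.1153°).
Start latitude φ₁ = -0.261084 rad; initial bearing θ = 5.007524 rad.
Applying the spherical law of cosines for sides, sin φ₂ = sin φ₁ cos δ + cos φ₁ sin δ cos θ = 0.306911, so φ₂ = 17.873°.
Then Δλ = atan2(-0.919079, -0.027307) = -1.600499 rad, from sin θ sin δ cos φ₁ over cos δ − sin φ₁ sin φ₂.
λ₂ = -48.080° + -91.702° = -139.782°.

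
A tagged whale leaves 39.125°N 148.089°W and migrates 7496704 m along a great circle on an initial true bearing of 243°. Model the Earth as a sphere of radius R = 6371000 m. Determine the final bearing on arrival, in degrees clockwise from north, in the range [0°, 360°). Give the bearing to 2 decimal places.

Central angle δ = d/R = 1.176692 rad.
With φ₁ = 39.125° = 0.682860 rad and θ = 243° = 4.241150 rad:
Applying the spherical law of cosines for sides, sin φ₂ = sin φ₁ cos δ + cos φ₁ sin δ cos θ = -0.082896, so φ₂ = -4.755°.
Δλ = atan2( sin θ sin δ cos φ₁ , cos δ − sin φ₁ sin φ₂ ) = atan2(-0.638229, 0.436290) = -0.971166 rad = -55.644°.
λ₂ = -148.089° + -55.644° = -203.733°, normalized to (−180°, 180°] → 156.267°.
The forward bearing on arrival equals the back-azimuth from the destination plus 180°.
Back-azimuth from P₂ (-4.76°, 156.27°) to P₁ (39.12°, -148.09°), with Δλ' = λ₁ − λ₂ = -304.36°: atan2( sin Δλ' cos φ₁ , cos φ₂ sin φ₁ − sin φ₂ cos φ₁ cos Δλ' ) = 43.92°.
Final bearing = (43.92° + 180°) mod 360° = 223.92°.

final bearing 223.92°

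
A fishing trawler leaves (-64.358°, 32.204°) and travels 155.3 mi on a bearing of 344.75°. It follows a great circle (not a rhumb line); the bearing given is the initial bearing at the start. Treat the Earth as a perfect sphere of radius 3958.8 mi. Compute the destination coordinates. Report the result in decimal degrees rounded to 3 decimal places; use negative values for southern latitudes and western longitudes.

Central angle δ = d/R = 0.039229 rad.
Converting: φ₁ = -1.123259 rad, θ = 6.017023 rad.
sin φ₂ = sin φ₁ cos δ + cos φ₁ sin δ cos θ = (-0.901516)(0.999231) + (0.432747)(0.039219)(0.964787) = -0.884448
φ₂ = asin(-0.884448) = -1.085309 rad = -62.184°.
Δλ = atan2( sin θ sin δ cos φ₁ , cos δ − sin φ₁ sin φ₂ ) = atan2(-0.004464, 0.201887) = -0.022108 rad = -1.267°.
Hence λ₂ = 32.204° + -1.267° = 30.937°.

latitude -62.184°, longitude 30.937°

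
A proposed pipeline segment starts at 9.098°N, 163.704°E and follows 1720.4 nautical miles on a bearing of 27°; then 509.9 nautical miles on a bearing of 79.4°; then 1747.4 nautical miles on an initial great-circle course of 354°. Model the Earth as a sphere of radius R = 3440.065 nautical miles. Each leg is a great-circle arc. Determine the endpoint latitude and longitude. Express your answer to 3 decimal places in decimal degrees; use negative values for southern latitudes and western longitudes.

Apply the spherical direct solution leg by leg, carrying full precision between legs.
Leg 1: from (9.098°, 163.704°), δ = 1720.4/3440.065 = 0.500107 rad, θ = 27° → φ = 34.100°, λ = 178.946°.
Leg 2: from (34.100°, 178.946°), δ = 509.9/3440.065 = 0.148224 rad, θ = 79.4° → φ = 35.239°, λ = -170.816°.
Leg 3: from (35.239°, -170.816°), δ = 1747.4/3440.065 = 0.507956 rad, θ = 354° → φ = 64.056°, λ = -177.490°.

latitude 64.056°, longitude -177.490°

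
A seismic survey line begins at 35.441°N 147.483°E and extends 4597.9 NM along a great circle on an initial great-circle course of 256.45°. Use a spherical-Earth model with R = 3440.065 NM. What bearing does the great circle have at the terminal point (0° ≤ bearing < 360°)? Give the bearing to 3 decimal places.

Angular distance δ = d/R = 4597.9 / 3440.065 = 1.336574 rad.
With φ₁ = 35.441° = 0.618562 rad and θ = 256.45° = 4.475897 rad:
sin φ₂ = sin φ₁ cos δ + cos φ₁ sin δ cos θ = (0.579864)(0.232087) + (0.814713)(0.972695)(-0.234294) = -0.051091
φ₂ = asin(-0.051091) = -0.051113 rad = -2.929°.
For the longitude increment, Δλ = atan2( sin θ sin δ cos φ₁, cos δ − sin φ₁ sin φ₂ ) = atan2(-0.770410, 0.261713) = -71.237°.
λ₂ = λ₁ + Δλ = 76.246°.
The forward bearing on arrival equals the back-azimuth from the destination plus 180°.
Back-azimuth from P₂ (-2.929°, 76.246°) to P₁ (35.441°, 147.483°), with Δλ' = λ₁ − λ₂ = 71.237°: atan2( sin Δλ' cos φ₁ , cos φ₂ sin φ₁ − sin φ₂ cos φ₁ cos Δλ' ) = 52.474°.
Final bearing = (52.474° + 180°) mod 360° = 232.474°.

final bearing 232.474°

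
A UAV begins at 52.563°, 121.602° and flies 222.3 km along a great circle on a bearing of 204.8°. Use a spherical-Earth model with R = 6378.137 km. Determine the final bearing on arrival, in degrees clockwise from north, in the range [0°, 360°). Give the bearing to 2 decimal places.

Angular distance δ = d/R = 222.3 / 6378.137 = 0.034853 rad.
With φ₁ = 52.563° = 0.917397 rad and θ = 204.8° = 3.574434 rad:
Applying the spherical law of cosines for sides, sin φ₂ = sin φ₁ cos δ + cos φ₁ sin δ cos θ = 0.774311, so φ₂ = 50.743°.
For the longitude increment, Δλ = atan2( sin θ sin δ cos φ₁, cos δ − sin φ₁ sin φ₂ ) = atan2(-0.008885, 0.384573) = -1.324°.
Hence λ₂ = 121.602° + -1.324° = 120.278°.
The forward bearing on arrival equals the back-azimuth from the destination plus 180°.
Back-azimuth from P₂ (50.74°, 120.28°) to P₁ (52.56°, 121.60°), with Δλ' = λ₁ − λ₂ = 1.32°: atan2( sin Δλ' cos φ₁ , cos φ₂ sin φ₁ − sin φ₂ cos φ₁ cos Δλ' ) = 23.76°.
Final bearing = (23.76° + 180°) mod 360° = 203.76°.

final bearing 203.76°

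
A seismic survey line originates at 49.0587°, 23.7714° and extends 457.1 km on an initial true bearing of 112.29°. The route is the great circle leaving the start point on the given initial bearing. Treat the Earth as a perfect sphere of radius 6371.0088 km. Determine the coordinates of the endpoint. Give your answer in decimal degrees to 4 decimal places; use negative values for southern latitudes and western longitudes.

latitude 47.3597°, longitude 29.3907°

The arc subtends δ = 457.1/6371.0088 = 0.071747 rad at the centre.
Start latitude φ₁ = 0.856236 rad; initial bearing θ = 1.959830 rad.
Destination latitude: φ₂ = arcsin( sin φ₁ cos δ + cos φ₁ sin δ cos θ ) = arcsin(0.735621) = 47.3597°.
Then Δλ = atan2(0.043464, 0.441753) = 0.098075 rad, from sin θ sin δ cos φ₁ over cos δ − sin φ₁ sin φ₂.
λ₂ = 23.7714° + 5.6193° = 29.3907°.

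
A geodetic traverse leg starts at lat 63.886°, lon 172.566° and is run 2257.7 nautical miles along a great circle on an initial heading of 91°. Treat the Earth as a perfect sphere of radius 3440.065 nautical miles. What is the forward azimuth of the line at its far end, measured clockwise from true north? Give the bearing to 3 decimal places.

final bearing 141.536°

δ = 2257.7/3440.065 = 0.656296 rad (37.6030°).
Start latitude φ₁ = 1.115021 rad; initial bearing θ = 1.588250 rad.
sin φ₂ = sin φ₁ cos δ + cos φ₁ sin δ cos θ = (0.897920)(0.792258) + (0.440159)(0.610186)(-0.017452) = 0.706697
φ₂ = asin(0.706697) = 0.784819 rad = 44.967°.
For the longitude increment, Δλ = atan2( sin θ sin δ cos φ₁, cos δ − sin φ₁ sin φ₂ ) = atan2(0.268538, 0.157701) = 59.576°.
λ₂ = 172.566° + 59.576° = 232.142°, normalized to (−180°, 180°] → -127.858°.
The forward bearing on arrival equals the back-azimuth from the destination plus 180°.
Back-azimuth from P₂ (44.967°, -127.858°) to P₁ (63.886°, 172.566°), with Δλ' = λ₁ − λ₂ = 300.424°: atan2( sin Δλ' cos φ₁ , cos φ₂ sin φ₁ − sin φ₂ cos φ₁ cos Δλ' ) = 321.536°.
Final bearing = (321.536° + 180°) mod 360° = 141.536°.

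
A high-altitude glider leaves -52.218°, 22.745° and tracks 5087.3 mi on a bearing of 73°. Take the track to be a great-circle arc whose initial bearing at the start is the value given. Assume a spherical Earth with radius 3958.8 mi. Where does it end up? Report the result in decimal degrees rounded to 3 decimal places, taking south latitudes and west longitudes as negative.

latitude -2.918°, longitude 89.485°

Central angle δ = d/R = 1.285061 rad.
With φ₁ = -52.218° = -0.911376 rad and θ = 73° = 1.274090 rad:
Destination latitude: φ₂ = arcsin( sin φ₁ cos δ + cos φ₁ sin δ cos θ ) = arcsin(-0.050908) = -2.918°.
For the longitude increment, Δλ = atan2( sin θ sin δ cos φ₁, cos δ − sin φ₁ sin φ₂ ) = atan2(0.562133, 0.241628) = 66.740°.
Hence λ₂ = 22.745° + 66.740° = 89.485°.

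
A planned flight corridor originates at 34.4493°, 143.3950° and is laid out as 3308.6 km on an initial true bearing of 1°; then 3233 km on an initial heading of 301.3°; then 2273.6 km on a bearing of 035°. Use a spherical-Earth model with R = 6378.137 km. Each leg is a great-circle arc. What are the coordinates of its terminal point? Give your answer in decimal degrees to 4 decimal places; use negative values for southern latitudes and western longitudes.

latitude 75.2147°, longitude 126.5620°

Apply the spherical direct solution leg by leg, carrying full precision between legs.
Leg 1: from (34.4493°, 143.3950°), δ = 3308.6/6378.137 = 0.518741 rad, θ = 1° → φ = 64.1628°, λ = 144.5326°.
Leg 2: from (64.1628°, 144.5326°), δ = 3233/6378.137 = 0.506888 rad, θ = 301.3° → φ = 63.7380°, λ = 74.9033°.
Leg 3: from (63.7380°, 74.9033°), δ = 2273.6/6378.137 = 0.356468 rad, θ = 35° → φ = 75.2147°, λ = 126.5620°.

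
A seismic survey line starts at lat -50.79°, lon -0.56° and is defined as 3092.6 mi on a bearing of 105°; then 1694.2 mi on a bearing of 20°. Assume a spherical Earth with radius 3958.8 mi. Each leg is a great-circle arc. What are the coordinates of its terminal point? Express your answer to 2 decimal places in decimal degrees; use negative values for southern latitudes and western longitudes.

Apply the spherical direct solution leg by leg, carrying full precision between legs.
Leg 1: from (-50.79°, -0.56°), δ = 3092.6/3958.8 = 0.781196 rad, θ = 105° → φ = -41.71°, λ = 65.10°.
Leg 2: from (-41.71°, 65.10°), δ = 1694.2/3958.8 = 0.427958 rad, θ = 20° → φ = -18.32°, λ = 73.70°.

latitude -18.32°, longitude 73.70°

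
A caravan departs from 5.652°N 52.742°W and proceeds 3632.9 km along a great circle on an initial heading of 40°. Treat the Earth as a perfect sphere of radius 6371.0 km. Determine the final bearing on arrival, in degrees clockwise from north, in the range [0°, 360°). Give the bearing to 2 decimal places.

Central angle δ = d/R = 0.570224 rad.
Converting: φ₁ = 0.098646 rad, θ = 0.698132 rad.
Applying the spherical law of cosines for sides, sin φ₂ = sin φ₁ cos δ + cos φ₁ sin δ cos θ = 0.494420, so φ₂ = 29.632°.
Δλ = atan2( sin θ sin δ cos φ₁ , cos δ − sin φ₁ sin φ₂ ) = atan2(0.345303, 0.793086) = 0.410640 rad = 23.528°.
Hence λ₂ = -52.742° + 23.528° = -29.214°.
The forward bearing on arrival equals the back-azimuth from the destination plus 180°.
Back-azimuth from P₂ (29.63°, -29.21°) to P₁ (5.65°, -52.74°), with Δλ' = λ₁ − λ₂ = -23.53°: atan2( sin Δλ' cos φ₁ , cos φ₂ sin φ₁ − sin φ₂ cos φ₁ cos Δλ' ) = 227.38°.
Final bearing = (227.38° + 180°) mod 360° = 47.38°.

final bearing 47.38°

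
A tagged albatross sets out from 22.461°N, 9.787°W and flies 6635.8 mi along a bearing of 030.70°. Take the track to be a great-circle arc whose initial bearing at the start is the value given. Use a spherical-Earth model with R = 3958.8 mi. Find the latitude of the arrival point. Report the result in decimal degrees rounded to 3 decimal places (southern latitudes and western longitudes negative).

The arc subtends δ = 6635.8/3958.8 = 1.676215 rad at the centre.
Start latitude φ₁ = 0.392018 rad; initial bearing θ = 0.535816 rad.
Applying the spherical law of cosines for sides, sin φ₂ = sin φ₁ cos δ + cos φ₁ sin δ cos θ = 0.750011, so φ₂ = 48.591°.
Then Δλ = atan2(0.469194, -0.391769) = 2.266507 rad, from sin θ sin δ cos φ₁ over cos δ − sin φ₁ sin φ₂.
λ₂ = -9.787° + 129.861° = 120.074°.

latitude 48.591°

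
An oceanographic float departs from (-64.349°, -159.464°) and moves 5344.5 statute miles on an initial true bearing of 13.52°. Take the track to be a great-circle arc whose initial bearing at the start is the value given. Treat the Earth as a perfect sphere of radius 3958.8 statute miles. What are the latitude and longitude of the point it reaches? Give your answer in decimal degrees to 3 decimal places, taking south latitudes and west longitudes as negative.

latitude 12.315°, longitude -145.962°

Central angle δ = d/R = 1.350030 rad.
Converting: φ₁ = -1.123102 rad, θ = 0.235969 rad.
Applying the spherical law of cosines for sides, sin φ₂ = sin φ₁ cos δ + cos φ₁ sin δ cos θ = 0.213281, so φ₂ = 12.315°.
For the longitude increment, Δλ = atan2( sin θ sin δ cos φ₁, cos δ − sin φ₁ sin φ₂ ) = atan2(0.098747, 0.411239) = 13.502°.
λ₂ = λ₁ + Δλ = -145.962°.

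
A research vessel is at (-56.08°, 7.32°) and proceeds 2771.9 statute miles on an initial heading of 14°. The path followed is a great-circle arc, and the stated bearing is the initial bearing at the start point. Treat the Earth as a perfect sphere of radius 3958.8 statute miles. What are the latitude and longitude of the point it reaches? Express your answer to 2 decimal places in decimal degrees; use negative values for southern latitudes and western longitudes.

latitude -16.60°, longitude 16.68°

δ = 2771.9/3958.8 = 0.700187 rad (40.1178°).
Start latitude φ₁ = -0.978781 rad; initial bearing θ = 0.244346 rad.
Destination latitude: φ₂ = arcsin( sin φ₁ cos δ + cos φ₁ sin δ cos θ ) = arcsin(-0.285685) = -16.60°.
Δλ = atan2( sin θ sin δ cos φ₁ , cos δ − sin φ₁ sin φ₂ ) = atan2(0.086989, 0.527655) = 0.163390 rad = 9.36°.
λ₂ = 7.32° + 9.36° = 16.68°.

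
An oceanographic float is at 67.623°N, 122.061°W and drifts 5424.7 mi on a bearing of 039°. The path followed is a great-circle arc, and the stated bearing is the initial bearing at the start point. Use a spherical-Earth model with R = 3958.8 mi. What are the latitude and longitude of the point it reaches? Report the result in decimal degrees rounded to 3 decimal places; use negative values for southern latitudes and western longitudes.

latitude 28.301°, longitude 13.477°

δ = 5424.7/3958.8 = 1.370289 rad (78.5118°).
Converting: φ₁ = 1.180244 rad, θ = 0.680678 rad.
Applying the spherical law of cosines for sides, sin φ₂ = sin φ₁ cos δ + cos φ₁ sin δ cos θ = 0.474101, so φ₂ = 28.301°.
Δλ = atan2( sin θ sin δ cos φ₁ , cos δ − sin φ₁ sin φ₂ ) = atan2(0.234782, -0.239234) = 2.365586 rad = 135.538°.
Hence λ₂ = -122.061° + 135.538° = 13.477°.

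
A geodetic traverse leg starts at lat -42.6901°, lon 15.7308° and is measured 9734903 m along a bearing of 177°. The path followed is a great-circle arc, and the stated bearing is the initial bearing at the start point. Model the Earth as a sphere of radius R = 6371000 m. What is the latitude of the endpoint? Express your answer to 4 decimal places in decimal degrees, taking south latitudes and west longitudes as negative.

The arc subtends δ = 9734903/6371000 = 1.528002 rad at the centre.
With φ₁ = -42.6901° = -0.745083 rad and θ = 177° = 3.089233 rad:
Applying the spherical law of cosines for sides, sin φ₂ = sin φ₁ cos δ + cos φ₁ sin δ cos θ = -0.762359, so φ₂ = -49.6726°.
Δλ = atan2( sin θ sin δ cos φ₁ , cos δ − sin φ₁ sin φ₂ ) = atan2(0.038433, -0.474124) = 3.060708 rad = 175.3656°.
λ₂ = 15.7308° + 175.3656° = 191.0964°, normalized to (−180°, 180°] → -168.9036°.

latitude -49.6726°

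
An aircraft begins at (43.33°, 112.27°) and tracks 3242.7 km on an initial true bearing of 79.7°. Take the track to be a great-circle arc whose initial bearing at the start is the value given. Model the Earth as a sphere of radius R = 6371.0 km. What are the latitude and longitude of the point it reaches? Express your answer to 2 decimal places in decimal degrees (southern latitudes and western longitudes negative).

latitude 41.50°, longitude 152.07°

δ = 3242.7/6371 = 0.508978 rad (29.1623°).
With φ₁ = 43.33° = 0.756251 rad and θ = 79.7° = 1.391027 rad:
sin φ₂ = sin φ₁ cos δ + cos φ₁ sin δ cos θ = (0.686199)(0.873243) + (0.727414)(0.487285)(0.178802) = 0.662597
φ₂ = asin(0.662597) = 0.724280 rad = 41.50°.
For the longitude increment, Δλ = atan2( sin θ sin δ cos φ₁, cos δ − sin φ₁ sin φ₂ ) = atan2(0.348746, 0.418570) = 39.80°.
λ₂ = 112.27° + 39.80° = 152.07°.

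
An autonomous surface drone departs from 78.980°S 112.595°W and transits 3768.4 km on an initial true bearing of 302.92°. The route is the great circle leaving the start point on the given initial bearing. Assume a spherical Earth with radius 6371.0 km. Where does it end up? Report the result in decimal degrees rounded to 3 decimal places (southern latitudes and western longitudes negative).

Central angle δ = d/R = 0.591493 rad.
Start latitude φ₁ = -1.378461 rad; initial bearing θ = 5.286951 rad.
Applying the spherical law of cosines for sides, sin φ₂ = sin φ₁ cos δ + cos φ₁ sin δ cos θ = -0.756876, so φ₂ = -49.190°.
Then Δλ = atan2(-0.089472, 0.087189) = -0.798317 rad, from sin θ sin δ cos φ₁ over cos δ − sin φ₁ sin φ₂.
λ₂ = λ₁ + Δλ = -158.335°.

latitude -49.190°, longitude -158.335°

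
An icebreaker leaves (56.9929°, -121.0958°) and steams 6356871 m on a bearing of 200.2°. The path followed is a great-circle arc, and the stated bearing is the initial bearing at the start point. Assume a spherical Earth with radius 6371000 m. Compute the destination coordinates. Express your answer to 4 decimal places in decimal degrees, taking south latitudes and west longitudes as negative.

latitude 1.4374°, longitude -137.9678°

Central angle δ = d/R = 0.997782 rad.
Start latitude φ₁ = 0.994714 rad; initial bearing θ = 3.494149 rad.
Destination latitude: φ₂ = arcsin( sin φ₁ cos δ + cos φ₁ sin δ cos θ ) = arcsin(0.025085) = 1.4374°.
Δλ = atan2( sin θ sin δ cos φ₁ , cos δ − sin φ₁ sin φ₂ ) = atan2(-0.158054, 0.521131) = -0.294473 rad = -16.8720°.
Hence λ₂ = -121.0958° + -16.8720° = -137.9678°.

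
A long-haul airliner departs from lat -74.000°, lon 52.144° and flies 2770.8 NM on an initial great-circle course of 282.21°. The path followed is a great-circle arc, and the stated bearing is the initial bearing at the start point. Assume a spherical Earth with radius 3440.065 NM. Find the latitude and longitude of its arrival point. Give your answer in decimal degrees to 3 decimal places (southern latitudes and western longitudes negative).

latitude -38.602°, longitude -12.265°

δ = 2770.8/3440.065 = 0.805450 rad (46.1489°).
With φ₁ = -74.000° = -1.291544 rad and θ = 282.21° = 4.925494 rad:
Applying the spherical law of cosines for sides, sin φ₂ = sin φ₁ cos δ + cos φ₁ sin δ cos θ = -0.623910, so φ₂ = -38.602°.
Then Δλ = atan2(-0.194277, 0.093046) = -1.124142 rad, from sin θ sin δ cos φ₁ over cos δ − sin φ₁ sin φ₂.
λ₂ = 52.144° + -64.409° = -12.265°.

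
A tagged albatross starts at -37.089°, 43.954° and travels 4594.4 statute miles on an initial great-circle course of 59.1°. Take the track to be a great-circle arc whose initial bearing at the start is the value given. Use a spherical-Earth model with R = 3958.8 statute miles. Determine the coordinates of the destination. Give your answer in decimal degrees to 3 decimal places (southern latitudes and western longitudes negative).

latitude 7.767°, longitude 96.529°

The arc subtends δ = 4594.4/3958.8 = 1.160554 rad at the centre.
Start latitude φ₁ = -0.647325 rad; initial bearing θ = 1.031490 rad.
Applying the spherical law of cosines for sides, sin φ₂ = sin φ₁ cos δ + cos φ₁ sin δ cos θ = 0.135143, so φ₂ = 7.767°.
For the longitude increment, Δλ = atan2( sin θ sin δ cos φ₁, cos δ − sin φ₁ sin φ₂ ) = atan2(0.627683, 0.480330) = 52.575°.
λ₂ = 43.954° + 52.575° = 96.529°.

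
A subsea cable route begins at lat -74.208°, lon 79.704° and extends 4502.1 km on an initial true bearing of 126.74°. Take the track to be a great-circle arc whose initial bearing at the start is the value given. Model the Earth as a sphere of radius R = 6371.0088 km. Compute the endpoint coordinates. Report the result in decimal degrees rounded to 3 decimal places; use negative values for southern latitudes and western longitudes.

δ = 4502.1/6371.0088 = 0.706654 rad (40.4883°).
Converting: φ₁ = -1.295174 rad, θ = 2.212030 rad.
sin φ₂ = sin φ₁ cos δ + cos φ₁ sin δ cos θ = (-0.962256)(0.760539) + (0.272146)(0.649293)(-0.598185) = -0.837533
φ₂ = asin(-0.837533) = -0.992753 rad = -56.881°.
Δλ = atan2( sin θ sin δ cos φ₁ , cos δ − sin φ₁ sin φ₂ ) = atan2(0.141602, -0.045383) = 1.880950 rad = 107.771°.
λ₂ = 79.704° + 107.771° = 187.475°, normalized to (−180°, 180°] → -172.525°.

latitude -56.881°, longitude -172.525°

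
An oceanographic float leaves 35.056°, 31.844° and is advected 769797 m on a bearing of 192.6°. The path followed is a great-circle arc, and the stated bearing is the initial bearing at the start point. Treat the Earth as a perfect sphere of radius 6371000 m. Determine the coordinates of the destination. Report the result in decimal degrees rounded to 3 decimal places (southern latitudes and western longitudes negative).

latitude 28.288°, longitude 30.133°

The arc subtends δ = 769797/6371000 = 0.120828 rad at the centre.
Start latitude φ₁ = 0.611843 rad; initial bearing θ = 3.361504 rad.
Applying the spherical law of cosines for sides, sin φ₂ = sin φ₁ cos δ + cos φ₁ sin δ cos θ = 0.473897, so φ₂ = 28.288°.
Then Δλ = atan2(-0.021524, 0.720514) = -0.029864 rad, from sin θ sin δ cos φ₁ over cos δ − sin φ₁ sin φ₂.
λ₂ = 31.844° + -1.711° = 30.133°.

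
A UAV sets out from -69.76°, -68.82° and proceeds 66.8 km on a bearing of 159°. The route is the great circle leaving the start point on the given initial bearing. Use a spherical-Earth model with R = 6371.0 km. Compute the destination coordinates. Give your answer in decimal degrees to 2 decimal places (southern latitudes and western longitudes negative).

latitude -70.32°, longitude -68.18°

δ = 66.8/6371 = 0.010485 rad (0.6007°).
With φ₁ = -69.76° = -1.217542 rad and θ = 159° = 2.775074 rad:
Destination latitude: φ₂ = arcsin( sin φ₁ cos δ + cos φ₁ sin δ cos θ ) = arcsin(-0.941586) = -70.32°.
Then Δλ = atan2(0.001300, 0.116500) = 0.011157 rad, from sin θ sin δ cos φ₁ over cos δ − sin φ₁ sin φ₂.
Hence λ₂ = -68.82° + 0.64° = -68.18°.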